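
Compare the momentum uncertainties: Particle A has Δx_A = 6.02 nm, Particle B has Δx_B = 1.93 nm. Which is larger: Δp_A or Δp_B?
Particle B has the larger minimum momentum uncertainty, by a factor of 3.12.

For each particle, the minimum momentum uncertainty is Δp_min = ℏ/(2Δx):

Particle A: Δp_A = ℏ/(2×6.020e-09 m) = 8.759e-27 kg·m/s
Particle B: Δp_B = ℏ/(2×1.930e-09 m) = 2.732e-26 kg·m/s

Ratio: Δp_B/Δp_A = 3.12

Since Δp_min ∝ 1/Δx, the particle with smaller position uncertainty (B) has larger momentum uncertainty.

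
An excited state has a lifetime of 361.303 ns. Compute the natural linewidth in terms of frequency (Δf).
220.251 kHz

Using the energy-time uncertainty principle and E = hf:
ΔEΔt ≥ ℏ/2
hΔf·Δt ≥ ℏ/2

The minimum frequency uncertainty is:
Δf = ℏ/(2hτ) = 1/(4πτ)
Δf = 1/(4π × 3.613e-07 s)
Δf = 2.203e+05 Hz = 220.251 kHz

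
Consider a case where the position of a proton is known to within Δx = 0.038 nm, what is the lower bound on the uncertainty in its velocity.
829.592 m/s

Using the Heisenberg uncertainty principle and Δp = mΔv:
ΔxΔp ≥ ℏ/2
Δx(mΔv) ≥ ℏ/2

The minimum uncertainty in velocity is:
Δv_min = ℏ/(2mΔx)
Δv_min = (1.055e-34 J·s) / (2 × 1.673e-27 kg × 3.800e-11 m)
Δv_min = 8.296e+02 m/s = 829.592 m/s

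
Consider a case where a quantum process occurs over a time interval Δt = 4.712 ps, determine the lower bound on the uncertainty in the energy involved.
69.844 μeV

Using the energy-time uncertainty principle:
ΔEΔt ≥ ℏ/2

The minimum uncertainty in energy is:
ΔE_min = ℏ/(2Δt)
ΔE_min = (1.055e-34 J·s) / (2 × 4.712e-12 s)
ΔE_min = 1.119e-23 J = 69.844 μeV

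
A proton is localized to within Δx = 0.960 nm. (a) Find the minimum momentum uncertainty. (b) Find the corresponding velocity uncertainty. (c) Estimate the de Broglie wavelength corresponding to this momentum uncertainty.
(a) Δp_min = 5.493 × 10^-26 kg·m/s
(b) Δv_min = 32.838 m/s
(c) λ_dB = 12.064 nm

Step-by-step:

(a) From the uncertainty principle:
Δp_min = ℏ/(2Δx) = (1.055e-34 J·s)/(2 × 9.600e-10 m) = 5.493e-26 kg·m/s

(b) The velocity uncertainty:
Δv = Δp/m = (5.493e-26 kg·m/s)/(1.673e-27 kg) = 3.284e+01 m/s = 32.838 m/s

(c) The de Broglie wavelength for this momentum:
λ = h/p = (6.626e-34 J·s)/(5.493e-26 kg·m/s) = 1.206e-08 m = 12.064 nm

Note: The de Broglie wavelength is comparable to the localization size, as expected from wave-particle duality.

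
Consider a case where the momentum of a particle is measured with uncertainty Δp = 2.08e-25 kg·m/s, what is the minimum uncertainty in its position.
253.503 pm

Using the Heisenberg uncertainty principle:
ΔxΔp ≥ ℏ/2

The minimum uncertainty in position is:
Δx_min = ℏ/(2Δp)
Δx_min = (1.055e-34 J·s) / (2 × 2.080e-25 kg·m/s)
Δx_min = 2.535e-10 m = 253.503 pm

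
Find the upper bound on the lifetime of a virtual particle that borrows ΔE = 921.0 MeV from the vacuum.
3.573 × 10^-25 s

Using the energy-time uncertainty principle:
ΔEΔt ≥ ℏ/2

For a virtual particle borrowing energy ΔE, the maximum lifetime is:
Δt_max = ℏ/(2ΔE)

Converting energy:
ΔE = 921.0 MeV = 1.476e-10 J

Δt_max = (1.055e-34 J·s) / (2 × 1.476e-10 J)
Δt_max = 3.573e-25 s = 3.573 × 10^-25 s

Virtual particles with higher borrowed energy exist for shorter times.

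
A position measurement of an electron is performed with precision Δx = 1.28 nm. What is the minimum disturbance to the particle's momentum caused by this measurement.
4.119 × 10^-26 kg·m/s

The uncertainty principle implies that measuring position disturbs momentum:
ΔxΔp ≥ ℏ/2

When we measure position with precision Δx, we necessarily introduce a momentum uncertainty:
Δp ≥ ℏ/(2Δx)
Δp_min = (1.055e-34 J·s) / (2 × 1.280e-09 m)
Δp_min = 4.119e-26 kg·m/s

The more precisely we measure position, the greater the momentum disturbance.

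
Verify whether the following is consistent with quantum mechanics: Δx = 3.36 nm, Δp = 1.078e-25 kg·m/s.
Yes, it satisfies the uncertainty principle.

Calculate the product ΔxΔp:
ΔxΔp = (3.360e-09 m) × (1.078e-25 kg·m/s)
ΔxΔp = 3.622e-34 J·s

Compare to the minimum allowed value ℏ/2:
ℏ/2 = 5.273e-35 J·s

Since ΔxΔp = 3.622e-34 J·s ≥ 5.273e-35 J·s = ℏ/2,
the measurement satisfies the uncertainty principle.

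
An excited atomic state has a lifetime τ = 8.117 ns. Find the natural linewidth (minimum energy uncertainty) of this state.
40.545 neV

Using the energy-time uncertainty principle:
ΔEΔt ≥ ℏ/2

The lifetime τ represents the time uncertainty Δt.
The natural linewidth (minimum energy uncertainty) is:

ΔE = ℏ/(2τ)
ΔE = (1.055e-34 J·s) / (2 × 8.117e-09 s)
ΔE = 6.496e-27 J = 40.545 neV

This natural linewidth limits the precision of spectroscopic measurements.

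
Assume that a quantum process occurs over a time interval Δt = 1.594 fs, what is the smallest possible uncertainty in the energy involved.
206.465 meV

Using the energy-time uncertainty principle:
ΔEΔt ≥ ℏ/2

The minimum uncertainty in energy is:
ΔE_min = ℏ/(2Δt)
ΔE_min = (1.055e-34 J·s) / (2 × 1.594e-15 s)
ΔE_min = 3.308e-20 J = 206.465 meV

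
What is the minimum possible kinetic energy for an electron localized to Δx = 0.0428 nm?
5.200 eV

Localizing a particle requires giving it sufficient momentum uncertainty:

1. From uncertainty principle: Δp ≥ ℏ/(2Δx)
   Δp_min = (1.055e-34 J·s) / (2 × 4.280e-11 m)
   Δp_min = 1.232e-24 kg·m/s

2. This momentum uncertainty corresponds to kinetic energy:
   KE ≈ (Δp)²/(2m) = (1.232e-24)²/(2 × 9.109e-31 kg)
   KE = 8.331e-19 J = 5.200 eV

Tighter localization requires more energy.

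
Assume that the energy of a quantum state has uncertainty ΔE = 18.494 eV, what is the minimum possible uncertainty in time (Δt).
17.795 as

Using the energy-time uncertainty principle:
ΔEΔt ≥ ℏ/2

The minimum uncertainty in time is:
Δt_min = ℏ/(2ΔE)
Δt_min = (1.055e-34 J·s) / (2 × 2.963e-18 J)
Δt_min = 1.780e-17 s = 17.795 as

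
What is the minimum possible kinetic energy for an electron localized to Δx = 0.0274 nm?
12.687 eV

Localizing a particle requires giving it sufficient momentum uncertainty:

1. From uncertainty principle: Δp ≥ ℏ/(2Δx)
   Δp_min = (1.055e-34 J·s) / (2 × 2.740e-11 m)
   Δp_min = 1.924e-24 kg·m/s

2. This momentum uncertainty corresponds to kinetic energy:
   KE ≈ (Δp)²/(2m) = (1.924e-24)²/(2 × 9.109e-31 kg)
   KE = 2.033e-18 J = 12.687 eV

Tighter localization requires more energy.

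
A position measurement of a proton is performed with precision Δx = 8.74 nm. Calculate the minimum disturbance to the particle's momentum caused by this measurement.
6.033 × 10^-27 kg·m/s

The uncertainty principle implies that measuring position disturbs momentum:
ΔxΔp ≥ ℏ/2

When we measure position with precision Δx, we necessarily introduce a momentum uncertainty:
Δp ≥ ℏ/(2Δx)
Δp_min = (1.055e-34 J·s) / (2 × 8.740e-09 m)
Δp_min = 6.033e-27 kg·m/s

The more precisely we measure position, the greater the momentum disturbance.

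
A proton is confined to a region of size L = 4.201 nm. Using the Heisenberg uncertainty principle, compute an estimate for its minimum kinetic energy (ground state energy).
293.933 neV

Using the uncertainty principle to estimate ground state energy:

1. The position uncertainty is approximately the confinement size:
   Δx ≈ L = 4.201e-09 m

2. From ΔxΔp ≥ ℏ/2, the minimum momentum uncertainty is:
   Δp ≈ ℏ/(2L) = 1.255e-26 kg·m/s

3. The kinetic energy is approximately:
   KE ≈ (Δp)²/(2m) = (1.255e-26)²/(2 × 1.673e-27 kg)
   KE ≈ 4.709e-26 J = 293.933 neV

This is an order-of-magnitude estimate of the ground state energy.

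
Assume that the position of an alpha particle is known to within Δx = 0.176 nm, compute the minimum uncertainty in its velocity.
45.088 m/s

Using the Heisenberg uncertainty principle and Δp = mΔv:
ΔxΔp ≥ ℏ/2
Δx(mΔv) ≥ ℏ/2

The minimum uncertainty in velocity is:
Δv_min = ℏ/(2mΔx)
Δv_min = (1.055e-34 J·s) / (2 × 6.645e-27 kg × 1.760e-10 m)
Δv_min = 4.509e+01 m/s = 45.088 m/s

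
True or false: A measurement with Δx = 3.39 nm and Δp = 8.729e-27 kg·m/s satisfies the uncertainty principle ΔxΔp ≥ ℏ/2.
No, it violates the uncertainty principle (impossible measurement).

Calculate the product ΔxΔp:
ΔxΔp = (3.390e-09 m) × (8.729e-27 kg·m/s)
ΔxΔp = 2.959e-35 J·s

Compare to the minimum allowed value ℏ/2:
ℏ/2 = 5.273e-35 J·s

Since ΔxΔp = 2.959e-35 J·s < 5.273e-35 J·s = ℏ/2,
the measurement violates the uncertainty principle.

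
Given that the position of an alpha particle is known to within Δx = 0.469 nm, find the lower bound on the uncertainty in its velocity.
16.920 m/s

Using the Heisenberg uncertainty principle and Δp = mΔv:
ΔxΔp ≥ ℏ/2
Δx(mΔv) ≥ ℏ/2

The minimum uncertainty in velocity is:
Δv_min = ℏ/(2mΔx)
Δv_min = (1.055e-34 J·s) / (2 × 6.645e-27 kg × 4.690e-10 m)
Δv_min = 1.692e+01 m/s = 16.920 m/s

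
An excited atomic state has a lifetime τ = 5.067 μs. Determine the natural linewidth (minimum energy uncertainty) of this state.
64.951 peV

Using the energy-time uncertainty principle:
ΔEΔt ≥ ℏ/2

The lifetime τ represents the time uncertainty Δt.
The natural linewidth (minimum energy uncertainty) is:

ΔE = ℏ/(2τ)
ΔE = (1.055e-34 J·s) / (2 × 5.067e-06 s)
ΔE = 1.041e-29 J = 64.951 peV

This natural linewidth limits the precision of spectroscopic measurements.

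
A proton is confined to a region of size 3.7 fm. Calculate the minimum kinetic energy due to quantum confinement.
378.923 keV

Using the uncertainty principle:

1. Position uncertainty: Δx ≈ 3.700e-15 m
2. Minimum momentum uncertainty: Δp = ℏ/(2Δx) = 1.425e-20 kg·m/s
3. Minimum kinetic energy:
   KE = (Δp)²/(2m) = (1.425e-20)²/(2 × 1.673e-27 kg)
   KE = 6.071e-14 J = 378.923 keV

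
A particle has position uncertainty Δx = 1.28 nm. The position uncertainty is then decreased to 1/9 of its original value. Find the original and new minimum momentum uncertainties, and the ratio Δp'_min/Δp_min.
Original Δp_min = 4.119 × 10^-26 kg·m/s; new Δp'_min = 3.707 × 10^-25 kg·m/s; ratio Δp'_min/Δp_min = 9.

From the uncertainty principle ΔxΔp ≥ ℏ/2, the minimum momentum uncertainty is Δp_min = ℏ/(2Δx).

Original (Δx = 1.28 nm = 1.280e-09 m):
Δp_min = (1.055e-34 J·s)/(2 × 1.280e-09 m) = 4.119e-26 kg·m/s

When Δx → (1/9)Δx:
Δp'_min = ℏ/(2 × (1/9)Δx) = 9 × ℏ/(2Δx) = 9 × Δp_min
Δp'_min = 9 × 4.119e-26 kg·m/s = 3.707e-25 kg·m/s

Since Δp_min ∝ 1/Δx, when Δx is decreased to 1/9 of its original value, Δp_min increases to 9 times its original value.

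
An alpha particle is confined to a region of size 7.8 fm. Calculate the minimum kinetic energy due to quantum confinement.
21.463 keV

Using the uncertainty principle:

1. Position uncertainty: Δx ≈ 7.800e-15 m
2. Minimum momentum uncertainty: Δp = ℏ/(2Δx) = 6.760e-21 kg·m/s
3. Minimum kinetic energy:
   KE = (Δp)²/(2m) = (6.760e-21)²/(2 × 6.645e-27 kg)
   KE = 3.439e-15 J = 21.463 keV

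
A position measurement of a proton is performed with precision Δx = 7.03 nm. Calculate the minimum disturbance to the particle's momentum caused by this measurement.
7.501 × 10^-27 kg·m/s

The uncertainty principle implies that measuring position disturbs momentum:
ΔxΔp ≥ ℏ/2

When we measure position with precision Δx, we necessarily introduce a momentum uncertainty:
Δp ≥ ℏ/(2Δx)
Δp_min = (1.055e-34 J·s) / (2 × 7.030e-09 m)
Δp_min = 7.501e-27 kg·m/s

The more precisely we measure position, the greater the momentum disturbance.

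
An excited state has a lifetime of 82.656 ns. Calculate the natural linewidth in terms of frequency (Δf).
962.755 kHz

Using the energy-time uncertainty principle and E = hf:
ΔEΔt ≥ ℏ/2
hΔf·Δt ≥ ℏ/2

The minimum frequency uncertainty is:
Δf = ℏ/(2hτ) = 1/(4πτ)
Δf = 1/(4π × 8.266e-08 s)
Δf = 9.628e+05 Hz = 962.755 kHz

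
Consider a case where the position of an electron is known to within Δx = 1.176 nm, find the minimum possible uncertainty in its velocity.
49.221 km/s

Using the Heisenberg uncertainty principle and Δp = mΔv:
ΔxΔp ≥ ℏ/2
Δx(mΔv) ≥ ℏ/2

The minimum uncertainty in velocity is:
Δv_min = ℏ/(2mΔx)
Δv_min = (1.055e-34 J·s) / (2 × 9.109e-31 kg × 1.176e-09 m)
Δv_min = 4.922e+04 m/s = 49.221 km/s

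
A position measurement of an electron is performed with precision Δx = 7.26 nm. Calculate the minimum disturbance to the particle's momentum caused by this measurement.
7.263 × 10^-27 kg·m/s

The uncertainty principle implies that measuring position disturbs momentum:
ΔxΔp ≥ ℏ/2

When we measure position with precision Δx, we necessarily introduce a momentum uncertainty:
Δp ≥ ℏ/(2Δx)
Δp_min = (1.055e-34 J·s) / (2 × 7.260e-09 m)
Δp_min = 7.263e-27 kg·m/s

The more precisely we measure position, the greater the momentum disturbance.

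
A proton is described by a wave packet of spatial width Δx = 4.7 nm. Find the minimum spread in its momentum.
1.122 × 10^-26 kg·m/s

For a wave packet, the spatial width Δx and momentum spread Δp are related by the uncertainty principle:
ΔxΔp ≥ ℏ/2

The minimum momentum spread is:
Δp_min = ℏ/(2Δx)
Δp_min = (1.055e-34 J·s) / (2 × 4.700e-09 m)
Δp_min = 1.122e-26 kg·m/s

A wave packet cannot have both a well-defined position and well-defined momentum.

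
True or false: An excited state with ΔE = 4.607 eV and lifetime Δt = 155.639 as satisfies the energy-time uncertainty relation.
Yes, it satisfies the uncertainty relation.

Calculate the product ΔEΔt:
ΔE = 4.607 eV = 7.381e-19 J
ΔEΔt = (7.381e-19 J) × (1.556e-16 s)
ΔEΔt = 1.149e-34 J·s

Compare to the minimum allowed value ℏ/2:
ℏ/2 = 5.273e-35 J·s

Since ΔEΔt = 1.149e-34 J·s ≥ 5.273e-35 J·s = ℏ/2,
this satisfies the uncertainty relation.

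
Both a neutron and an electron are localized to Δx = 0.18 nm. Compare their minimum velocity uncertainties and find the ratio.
The electron has the larger minimum velocity uncertainty, by a ratio of 1838.7.

For both particles, Δp_min = ℏ/(2Δx) = 2.929e-25 kg·m/s (same for both).

The velocity uncertainty is Δv = Δp/m:
- neutron: Δv = 2.929e-25 / 1.675e-27 = 1.749e+02 m/s = 174.895 m/s
- electron: Δv = 2.929e-25 / 9.109e-31 = 3.216e+05 m/s = 321.577 km/s

Ratio: 3.216e+05 / 1.749e+02 = 1838.7

The lighter particle has larger velocity uncertainty because Δv ∝ 1/m.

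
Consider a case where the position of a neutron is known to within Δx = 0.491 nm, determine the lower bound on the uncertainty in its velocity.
64.116 m/s

Using the Heisenberg uncertainty principle and Δp = mΔv:
ΔxΔp ≥ ℏ/2
Δx(mΔv) ≥ ℏ/2

The minimum uncertainty in velocity is:
Δv_min = ℏ/(2mΔx)
Δv_min = (1.055e-34 J·s) / (2 × 1.675e-27 kg × 4.910e-10 m)
Δv_min = 6.412e+01 m/s = 64.116 m/s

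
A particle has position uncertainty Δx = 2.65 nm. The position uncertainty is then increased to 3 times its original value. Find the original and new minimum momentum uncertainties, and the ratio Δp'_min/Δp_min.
Original Δp_min = 1.990 × 10^-26 kg·m/s; new Δp'_min = 6.633 × 10^-27 kg·m/s; ratio Δp'_min/Δp_min = 1/3.

From the uncertainty principle ΔxΔp ≥ ℏ/2, the minimum momentum uncertainty is Δp_min = ℏ/(2Δx).

Original (Δx = 2.65 nm = 2.650e-09 m):
Δp_min = (1.055e-34 J·s)/(2 × 2.650e-09 m) = 1.990e-26 kg·m/s

When Δx → 3Δx:
Δp'_min = ℏ/(2 × 3Δx) = (1/3) × ℏ/(2Δx) = (1/3) × Δp_min
Δp'_min = 1/3 × 1.990e-26 kg·m/s = 6.633e-27 kg·m/s

Since Δp_min ∝ 1/Δx, when Δx is increased to 3 times its original value, Δp_min decreases to 1/3 of its original value.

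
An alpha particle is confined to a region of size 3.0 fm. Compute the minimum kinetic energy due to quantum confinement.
145.090 keV

Using the uncertainty principle:

1. Position uncertainty: Δx ≈ 3.000e-15 m
2. Minimum momentum uncertainty: Δp = ℏ/(2Δx) = 1.758e-20 kg·m/s
3. Minimum kinetic energy:
   KE = (Δp)²/(2m) = (1.758e-20)²/(2 × 6.645e-27 kg)
   KE = 2.325e-14 J = 145.090 keV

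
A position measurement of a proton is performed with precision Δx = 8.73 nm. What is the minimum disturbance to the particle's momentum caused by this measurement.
6.040 × 10^-27 kg·m/s

The uncertainty principle implies that measuring position disturbs momentum:
ΔxΔp ≥ ℏ/2

When we measure position with precision Δx, we necessarily introduce a momentum uncertainty:
Δp ≥ ℏ/(2Δx)
Δp_min = (1.055e-34 J·s) / (2 × 8.730e-09 m)
Δp_min = 6.040e-27 kg·m/s

The more precisely we measure position, the greater the momentum disturbance.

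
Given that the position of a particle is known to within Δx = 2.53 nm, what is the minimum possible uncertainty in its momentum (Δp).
2.084 × 10^-26 kg·m/s

Using the Heisenberg uncertainty principle:
ΔxΔp ≥ ℏ/2

The minimum uncertainty in momentum is:
Δp_min = ℏ/(2Δx)
Δp_min = (1.055e-34 J·s) / (2 × 2.530e-09 m)
Δp_min = 2.084e-26 kg·m/s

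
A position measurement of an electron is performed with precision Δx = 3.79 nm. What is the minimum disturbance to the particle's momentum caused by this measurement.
1.391 × 10^-26 kg·m/s

The uncertainty principle implies that measuring position disturbs momentum:
ΔxΔp ≥ ℏ/2

When we measure position with precision Δx, we necessarily introduce a momentum uncertainty:
Δp ≥ ℏ/(2Δx)
Δp_min = (1.055e-34 J·s) / (2 × 3.790e-09 m)
Δp_min = 1.391e-26 kg·m/s

The more precisely we measure position, the greater the momentum disturbance.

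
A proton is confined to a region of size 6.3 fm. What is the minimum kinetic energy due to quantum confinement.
130.699 keV

Using the uncertainty principle:

1. Position uncertainty: Δx ≈ 6.300e-15 m
2. Minimum momentum uncertainty: Δp = ℏ/(2Δx) = 8.370e-21 kg·m/s
3. Minimum kinetic energy:
   KE = (Δp)²/(2m) = (8.370e-21)²/(2 × 1.673e-27 kg)
   KE = 2.094e-14 J = 130.699 keV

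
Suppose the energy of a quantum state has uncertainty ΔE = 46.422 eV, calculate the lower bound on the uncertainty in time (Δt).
7.089 as

Using the energy-time uncertainty principle:
ΔEΔt ≥ ℏ/2

The minimum uncertainty in time is:
Δt_min = ℏ/(2ΔE)
Δt_min = (1.055e-34 J·s) / (2 × 7.438e-18 J)
Δt_min = 7.089e-18 s = 7.089 as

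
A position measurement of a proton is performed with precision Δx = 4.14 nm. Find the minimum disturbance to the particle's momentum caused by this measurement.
1.274 × 10^-26 kg·m/s

The uncertainty principle implies that measuring position disturbs momentum:
ΔxΔp ≥ ℏ/2

When we measure position with precision Δx, we necessarily introduce a momentum uncertainty:
Δp ≥ ℏ/(2Δx)
Δp_min = (1.055e-34 J·s) / (2 × 4.140e-09 m)
Δp_min = 1.274e-26 kg·m/s

The more precisely we measure position, the greater the momentum disturbance.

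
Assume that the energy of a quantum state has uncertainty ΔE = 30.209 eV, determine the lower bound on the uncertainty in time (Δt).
10.894 as

Using the energy-time uncertainty principle:
ΔEΔt ≥ ℏ/2

The minimum uncertainty in time is:
Δt_min = ℏ/(2ΔE)
Δt_min = (1.055e-34 J·s) / (2 × 4.840e-18 J)
Δt_min = 1.089e-17 s = 10.894 as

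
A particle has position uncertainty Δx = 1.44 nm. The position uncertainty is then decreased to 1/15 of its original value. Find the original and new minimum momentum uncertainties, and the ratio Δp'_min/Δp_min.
Original Δp_min = 3.662 × 10^-26 kg·m/s; new Δp'_min = 5.493 × 10^-25 kg·m/s; ratio Δp'_min/Δp_min = 15.

From the uncertainty principle ΔxΔp ≥ ℏ/2, the minimum momentum uncertainty is Δp_min = ℏ/(2Δx).

Original (Δx = 1.44 nm = 1.440e-09 m):
Δp_min = (1.055e-34 J·s)/(2 × 1.440e-09 m) = 3.662e-26 kg·m/s

When Δx → (1/15)Δx:
Δp'_min = ℏ/(2 × (1/15)Δx) = 15 × ℏ/(2Δx) = 15 × Δp_min
Δp'_min = 15 × 3.662e-26 kg·m/s = 5.493e-25 kg·m/s

Since Δp_min ∝ 1/Δx, when Δx is decreased to 1/15 of its original value, Δp_min increases to 15 times its original value.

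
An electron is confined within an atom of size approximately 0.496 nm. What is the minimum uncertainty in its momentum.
1.063 × 10^-25 kg·m/s

Using the Heisenberg uncertainty principle:
ΔxΔp ≥ ℏ/2

With Δx ≈ L = 4.960e-10 m (the confinement size):
Δp_min = ℏ/(2Δx)
Δp_min = (1.055e-34 J·s) / (2 × 4.960e-10 m)
Δp_min = 1.063e-25 kg·m/s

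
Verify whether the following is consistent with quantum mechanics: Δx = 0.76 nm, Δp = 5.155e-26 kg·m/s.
No, it violates the uncertainty principle (impossible measurement).

Calculate the product ΔxΔp:
ΔxΔp = (7.600e-10 m) × (5.155e-26 kg·m/s)
ΔxΔp = 3.918e-35 J·s

Compare to the minimum allowed value ℏ/2:
ℏ/2 = 5.273e-35 J·s

Since ΔxΔp = 3.918e-35 J·s < 5.273e-35 J·s = ℏ/2,
the measurement violates the uncertainty principle.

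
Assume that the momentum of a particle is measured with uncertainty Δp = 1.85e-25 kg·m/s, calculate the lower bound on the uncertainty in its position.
285.019 pm

Using the Heisenberg uncertainty principle:
ΔxΔp ≥ ℏ/2

The minimum uncertainty in position is:
Δx_min = ℏ/(2Δp)
Δx_min = (1.055e-34 J·s) / (2 × 1.850e-25 kg·m/s)
Δx_min = 2.850e-10 m = 285.019 pm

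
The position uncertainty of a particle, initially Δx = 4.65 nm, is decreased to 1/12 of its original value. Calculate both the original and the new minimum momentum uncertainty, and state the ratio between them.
Original Δp_min = 1.134 × 10^-26 kg·m/s; new Δp'_min = 1.361 × 10^-25 kg·m/s; ratio Δp'_min/Δp_min = 12.

From the uncertainty principle ΔxΔp ≥ ℏ/2, the minimum momentum uncertainty is Δp_min = ℏ/(2Δx).

Original (Δx = 4.65 nm = 4.650e-09 m):
Δp_min = (1.055e-34 J·s)/(2 × 4.650e-09 m) = 1.134e-26 kg·m/s

When Δx → (1/12)Δx:
Δp'_min = ℏ/(2 × (1/12)Δx) = 12 × ℏ/(2Δx) = 12 × Δp_min
Δp'_min = 12 × 1.134e-26 kg·m/s = 1.361e-25 kg·m/s

Since Δp_min ∝ 1/Δx, when Δx is decreased to 1/12 of its original value, Δp_min increases to 12 times its original value.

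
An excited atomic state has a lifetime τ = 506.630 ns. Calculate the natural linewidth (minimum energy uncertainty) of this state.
649.598 peV

Using the energy-time uncertainty principle:
ΔEΔt ≥ ℏ/2

The lifetime τ represents the time uncertainty Δt.
The natural linewidth (minimum energy uncertainty) is:

ΔE = ℏ/(2τ)
ΔE = (1.055e-34 J·s) / (2 × 5.066e-07 s)
ΔE = 1.041e-28 J = 649.598 peV

This natural linewidth limits the precision of spectroscopic measurements.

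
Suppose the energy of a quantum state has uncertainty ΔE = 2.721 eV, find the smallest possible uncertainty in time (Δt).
120.950 as

Using the energy-time uncertainty principle:
ΔEΔt ≥ ℏ/2

The minimum uncertainty in time is:
Δt_min = ℏ/(2ΔE)
Δt_min = (1.055e-34 J·s) / (2 × 4.360e-19 J)
Δt_min = 1.210e-16 s = 120.950 as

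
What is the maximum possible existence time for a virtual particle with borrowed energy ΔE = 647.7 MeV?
5.081 × 10^-25 s

Using the energy-time uncertainty principle:
ΔEΔt ≥ ℏ/2

For a virtual particle borrowing energy ΔE, the maximum lifetime is:
Δt_max = ℏ/(2ΔE)

Converting energy:
ΔE = 647.7 MeV = 1.038e-10 J

Δt_max = (1.055e-34 J·s) / (2 × 1.038e-10 J)
Δt_max = 5.081e-25 s = 5.081 × 10^-25 s

Virtual particles with higher borrowed energy exist for shorter times.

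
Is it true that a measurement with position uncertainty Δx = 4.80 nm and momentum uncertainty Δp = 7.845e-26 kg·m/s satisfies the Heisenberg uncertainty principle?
Yes, it satisfies the uncertainty principle.

Calculate the product ΔxΔp:
ΔxΔp = (4.800e-09 m) × (7.845e-26 kg·m/s)
ΔxΔp = 3.766e-34 J·s

Compare to the minimum allowed value ℏ/2:
ℏ/2 = 5.273e-35 J·s

Since ΔxΔp = 3.766e-34 J·s ≥ 5.273e-35 J·s = ℏ/2,
the measurement satisfies the uncertainty principle.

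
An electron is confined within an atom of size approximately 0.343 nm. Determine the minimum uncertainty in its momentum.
1.537 × 10^-25 kg·m/s

Using the Heisenberg uncertainty principle:
ΔxΔp ≥ ℏ/2

With Δx ≈ L = 3.430e-10 m (the confinement size):
Δp_min = ℏ/(2Δx)
Δp_min = (1.055e-34 J·s) / (2 × 3.430e-10 m)
Δp_min = 1.537e-25 kg·m/s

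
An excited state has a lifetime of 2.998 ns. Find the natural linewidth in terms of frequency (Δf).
26.544 MHz

Using the energy-time uncertainty principle and E = hf:
ΔEΔt ≥ ℏ/2
hΔf·Δt ≥ ℏ/2

The minimum frequency uncertainty is:
Δf = ℏ/(2hτ) = 1/(4πτ)
Δf = 1/(4π × 2.998e-09 s)
Δf = 2.654e+07 Hz = 26.544 MHz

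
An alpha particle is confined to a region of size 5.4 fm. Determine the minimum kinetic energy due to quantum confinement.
44.781 keV

Using the uncertainty principle:

1. Position uncertainty: Δx ≈ 5.400e-15 m
2. Minimum momentum uncertainty: Δp = ℏ/(2Δx) = 9.765e-21 kg·m/s
3. Minimum kinetic energy:
   KE = (Δp)²/(2m) = (9.765e-21)²/(2 × 6.645e-27 kg)
   KE = 7.175e-15 J = 44.781 keV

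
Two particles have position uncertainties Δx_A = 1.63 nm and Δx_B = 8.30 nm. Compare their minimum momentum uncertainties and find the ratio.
Particle A has the larger minimum momentum uncertainty, by a factor of 5.09.

For each particle, the minimum momentum uncertainty is Δp_min = ℏ/(2Δx):

Particle A: Δp_A = ℏ/(2×1.630e-09 m) = 3.235e-26 kg·m/s
Particle B: Δp_B = ℏ/(2×8.300e-09 m) = 6.353e-27 kg·m/s

Ratio: Δp_A/Δp_B = 5.09

Since Δp_min ∝ 1/Δx, the particle with smaller position uncertainty (A) has larger momentum uncertainty.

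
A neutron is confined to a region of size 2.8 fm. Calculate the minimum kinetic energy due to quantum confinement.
660.754 keV

Using the uncertainty principle:

1. Position uncertainty: Δx ≈ 2.800e-15 m
2. Minimum momentum uncertainty: Δp = ℏ/(2Δx) = 1.883e-20 kg·m/s
3. Minimum kinetic energy:
   KE = (Δp)²/(2m) = (1.883e-20)²/(2 × 1.675e-27 kg)
   KE = 1.059e-13 J = 660.754 keV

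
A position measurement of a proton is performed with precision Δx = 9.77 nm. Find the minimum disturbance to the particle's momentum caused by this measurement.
5.397 × 10^-27 kg·m/s

The uncertainty principle implies that measuring position disturbs momentum:
ΔxΔp ≥ ℏ/2

When we measure position with precision Δx, we necessarily introduce a momentum uncertainty:
Δp ≥ ℏ/(2Δx)
Δp_min = (1.055e-34 J·s) / (2 × 9.770e-09 m)
Δp_min = 5.397e-27 kg·m/s

The more precisely we measure position, the greater the momentum disturbance.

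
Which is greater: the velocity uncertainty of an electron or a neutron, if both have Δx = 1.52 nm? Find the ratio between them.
The electron has the larger minimum velocity uncertainty, by a ratio of 1838.7.

For both particles, Δp_min = ℏ/(2Δx) = 3.469e-26 kg·m/s (same for both).

The velocity uncertainty is Δv = Δp/m:
- electron: Δv = 3.469e-26 / 9.109e-31 = 3.808e+04 m/s = 38.081 km/s
- neutron: Δv = 3.469e-26 / 1.675e-27 = 2.071e+01 m/s = 20.711 m/s

Ratio: 3.808e+04 / 2.071e+01 = 1838.7

The lighter particle has larger velocity uncertainty because Δv ∝ 1/m.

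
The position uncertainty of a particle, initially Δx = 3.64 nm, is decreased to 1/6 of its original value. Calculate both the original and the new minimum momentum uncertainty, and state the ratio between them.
Original Δp_min = 1.449 × 10^-26 kg·m/s; new Δp'_min = 8.692 × 10^-26 kg·m/s; ratio Δp'_min/Δp_min = 6.

From the uncertainty principle ΔxΔp ≥ ℏ/2, the minimum momentum uncertainty is Δp_min = ℏ/(2Δx).

Original (Δx = 3.64 nm = 3.640e-09 m):
Δp_min = (1.055e-34 J·s)/(2 × 3.640e-09 m) = 1.449e-26 kg·m/s

When Δx → (1/6)Δx:
Δp'_min = ℏ/(2 × (1/6)Δx) = 6 × ℏ/(2Δx) = 6 × Δp_min
Δp'_min = 6 × 1.449e-26 kg·m/s = 8.692e-26 kg·m/s

Since Δp_min ∝ 1/Δx, when Δx is decreased to 1/6 of its original value, Δp_min increases to 6 times its original value.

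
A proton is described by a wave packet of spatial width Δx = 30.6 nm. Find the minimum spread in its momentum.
1.723 × 10^-27 kg·m/s

For a wave packet, the spatial width Δx and momentum spread Δp are related by the uncertainty principle:
ΔxΔp ≥ ℏ/2

The minimum momentum spread is:
Δp_min = ℏ/(2Δx)
Δp_min = (1.055e-34 J·s) / (2 × 3.060e-08 m)
Δp_min = 1.723e-27 kg·m/s

A wave packet cannot have both a well-defined position and well-defined momentum.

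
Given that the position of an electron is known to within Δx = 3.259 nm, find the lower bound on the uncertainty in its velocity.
17.761 km/s

Using the Heisenberg uncertainty principle and Δp = mΔv:
ΔxΔp ≥ ℏ/2
Δx(mΔv) ≥ ℏ/2

The minimum uncertainty in velocity is:
Δv_min = ℏ/(2mΔx)
Δv_min = (1.055e-34 J·s) / (2 × 9.109e-31 kg × 3.259e-09 m)
Δv_min = 1.776e+04 m/s = 17.761 km/s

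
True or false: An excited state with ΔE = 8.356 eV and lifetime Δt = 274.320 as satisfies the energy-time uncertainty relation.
Yes, it satisfies the uncertainty relation.

Calculate the product ΔEΔt:
ΔE = 8.356 eV = 1.339e-18 J
ΔEΔt = (1.339e-18 J) × (2.743e-16 s)
ΔEΔt = 3.673e-34 J·s

Compare to the minimum allowed value ℏ/2:
ℏ/2 = 5.273e-35 J·s

Since ΔEΔt = 3.673e-34 J·s ≥ 5.273e-35 J·s = ℏ/2,
this satisfies the uncertainty relation.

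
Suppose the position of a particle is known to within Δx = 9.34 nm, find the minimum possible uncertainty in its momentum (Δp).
5.645 × 10^-27 kg·m/s

Using the Heisenberg uncertainty principle:
ΔxΔp ≥ ℏ/2

The minimum uncertainty in momentum is:
Δp_min = ℏ/(2Δx)
Δp_min = (1.055e-34 J·s) / (2 × 9.340e-09 m)
Δp_min = 5.645e-27 kg·m/s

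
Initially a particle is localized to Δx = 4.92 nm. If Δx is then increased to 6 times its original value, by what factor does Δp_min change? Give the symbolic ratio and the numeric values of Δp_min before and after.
Original Δp_min = 1.072 × 10^-26 kg·m/s; new Δp'_min = 1.786 × 10^-27 kg·m/s; ratio Δp'_min/Δp_min = 1/6.

From the uncertainty principle ΔxΔp ≥ ℏ/2, the minimum momentum uncertainty is Δp_min = ℏ/(2Δx).

Original (Δx = 4.92 nm = 4.920e-09 m):
Δp_min = (1.055e-34 J·s)/(2 × 4.920e-09 m) = 1.072e-26 kg·m/s

When Δx → 6Δx:
Δp'_min = ℏ/(2 × 6Δx) = (1/6) × ℏ/(2Δx) = (1/6) × Δp_min
Δp'_min = 1/6 × 1.072e-26 kg·m/s = 1.786e-27 kg·m/s

Since Δp_min ∝ 1/Δx, when Δx is increased to 6 times its original value, Δp_min decreases to 1/6 of its original value.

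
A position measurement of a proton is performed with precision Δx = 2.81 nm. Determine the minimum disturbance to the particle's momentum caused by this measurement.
1.876 × 10^-26 kg·m/s

The uncertainty principle implies that measuring position disturbs momentum:
ΔxΔp ≥ ℏ/2

When we measure position with precision Δx, we necessarily introduce a momentum uncertainty:
Δp ≥ ℏ/(2Δx)
Δp_min = (1.055e-34 J·s) / (2 × 2.810e-09 m)
Δp_min = 1.876e-26 kg·m/s

The more precisely we measure position, the greater the momentum disturbance.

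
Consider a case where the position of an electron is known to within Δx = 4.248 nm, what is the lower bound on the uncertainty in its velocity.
13.626 km/s

Using the Heisenberg uncertainty principle and Δp = mΔv:
ΔxΔp ≥ ℏ/2
Δx(mΔv) ≥ ℏ/2

The minimum uncertainty in velocity is:
Δv_min = ℏ/(2mΔx)
Δv_min = (1.055e-34 J·s) / (2 × 9.109e-31 kg × 4.248e-09 m)
Δv_min = 1.363e+04 m/s = 13.626 km/s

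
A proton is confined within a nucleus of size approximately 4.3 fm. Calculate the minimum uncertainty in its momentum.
1.226 × 10^-20 kg·m/s

Using the Heisenberg uncertainty principle:
ΔxΔp ≥ ℏ/2

With Δx ≈ L = 4.300e-15 m (the confinement size):
Δp_min = ℏ/(2Δx)
Δp_min = (1.055e-34 J·s) / (2 × 4.300e-15 m)
Δp_min = 1.226e-20 kg·m/s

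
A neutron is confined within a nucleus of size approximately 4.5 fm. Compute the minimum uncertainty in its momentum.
1.172 × 10^-20 kg·m/s

Using the Heisenberg uncertainty principle:
ΔxΔp ≥ ℏ/2

With Δx ≈ L = 4.500e-15 m (the confinement size):
Δp_min = ℏ/(2Δx)
Δp_min = (1.055e-34 J·s) / (2 × 4.500e-15 m)
Δp_min = 1.172e-20 kg·m/s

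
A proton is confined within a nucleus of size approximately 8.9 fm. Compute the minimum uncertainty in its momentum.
5.925 × 10^-21 kg·m/s

Using the Heisenberg uncertainty principle:
ΔxΔp ≥ ℏ/2

With Δx ≈ L = 8.900e-15 m (the confinement size):
Δp_min = ℏ/(2Δx)
Δp_min = (1.055e-34 J·s) / (2 × 8.900e-15 m)
Δp_min = 5.925e-21 kg·m/s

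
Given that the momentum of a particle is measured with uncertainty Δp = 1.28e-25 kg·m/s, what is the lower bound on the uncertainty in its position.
411.942 pm

Using the Heisenberg uncertainty principle:
ΔxΔp ≥ ℏ/2

The minimum uncertainty in position is:
Δx_min = ℏ/(2Δp)
Δx_min = (1.055e-34 J·s) / (2 × 1.280e-25 kg·m/s)
Δx_min = 4.119e-10 m = 411.942 pm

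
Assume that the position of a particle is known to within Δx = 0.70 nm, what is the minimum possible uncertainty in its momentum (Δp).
7.533 × 10^-26 kg·m/s

Using the Heisenberg uncertainty principle:
ΔxΔp ≥ ℏ/2

The minimum uncertainty in momentum is:
Δp_min = ℏ/(2Δx)
Δp_min = (1.055e-34 J·s) / (2 × 7.000e-10 m)
Δp_min = 7.533e-26 kg·m/s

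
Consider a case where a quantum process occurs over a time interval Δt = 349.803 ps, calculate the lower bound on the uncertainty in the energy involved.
940.832 neV

Using the energy-time uncertainty principle:
ΔEΔt ≥ ℏ/2

The minimum uncertainty in energy is:
ΔE_min = ℏ/(2Δt)
ΔE_min = (1.055e-34 J·s) / (2 × 3.498e-10 s)
ΔE_min = 1.507e-25 J = 940.832 neV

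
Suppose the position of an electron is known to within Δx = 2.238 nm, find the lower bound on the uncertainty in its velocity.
25.864 km/s

Using the Heisenberg uncertainty principle and Δp = mΔv:
ΔxΔp ≥ ℏ/2
Δx(mΔv) ≥ ℏ/2

The minimum uncertainty in velocity is:
Δv_min = ℏ/(2mΔx)
Δv_min = (1.055e-34 J·s) / (2 × 9.109e-31 kg × 2.238e-09 m)
Δv_min = 2.586e+04 m/s = 25.864 km/s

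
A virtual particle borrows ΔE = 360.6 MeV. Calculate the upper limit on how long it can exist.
9.127 × 10^-25 s

Using the energy-time uncertainty principle:
ΔEΔt ≥ ℏ/2

For a virtual particle borrowing energy ΔE, the maximum lifetime is:
Δt_max = ℏ/(2ΔE)

Converting energy:
ΔE = 360.6 MeV = 5.777e-11 J

Δt_max = (1.055e-34 J·s) / (2 × 5.777e-11 J)
Δt_max = 9.127e-25 s = 9.127 × 10^-25 s

Virtual particles with higher borrowed energy exist for shorter times.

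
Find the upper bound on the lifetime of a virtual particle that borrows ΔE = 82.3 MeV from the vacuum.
3.999 ys

Using the energy-time uncertainty principle:
ΔEΔt ≥ ℏ/2

For a virtual particle borrowing energy ΔE, the maximum lifetime is:
Δt_max = ℏ/(2ΔE)

Converting energy:
ΔE = 82.3 MeV = 1.319e-11 J

Δt_max = (1.055e-34 J·s) / (2 × 1.319e-11 J)
Δt_max = 3.999e-24 s = 3.999 ys

Virtual particles with higher borrowed energy exist for shorter times.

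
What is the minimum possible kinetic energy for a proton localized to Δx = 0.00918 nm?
61.556 meV

Localizing a particle requires giving it sufficient momentum uncertainty:

1. From uncertainty principle: Δp ≥ ℏ/(2Δx)
   Δp_min = (1.055e-34 J·s) / (2 × 9.180e-12 m)
   Δp_min = 5.744e-24 kg·m/s

2. This momentum uncertainty corresponds to kinetic energy:
   KE ≈ (Δp)²/(2m) = (5.744e-24)²/(2 × 1.673e-27 kg)
   KE = 9.862e-21 J = 61.556 meV

Tighter localization requires more energy.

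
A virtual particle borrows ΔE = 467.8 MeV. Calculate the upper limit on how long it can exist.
7.035 × 10^-25 s

Using the energy-time uncertainty principle:
ΔEΔt ≥ ℏ/2

For a virtual particle borrowing energy ΔE, the maximum lifetime is:
Δt_max = ℏ/(2ΔE)

Converting energy:
ΔE = 467.8 MeV = 7.495e-11 J

Δt_max = (1.055e-34 J·s) / (2 × 7.495e-11 J)
Δt_max = 7.035e-25 s = 7.035 × 10^-25 s

Virtual particles with higher borrowed energy exist for shorter times.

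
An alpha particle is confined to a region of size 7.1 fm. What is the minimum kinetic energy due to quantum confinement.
25.904 keV

Using the uncertainty principle:

1. Position uncertainty: Δx ≈ 7.100e-15 m
2. Minimum momentum uncertainty: Δp = ℏ/(2Δx) = 7.427e-21 kg·m/s
3. Minimum kinetic energy:
   KE = (Δp)²/(2m) = (7.427e-21)²/(2 × 6.645e-27 kg)
   KE = 4.150e-15 J = 25.904 keV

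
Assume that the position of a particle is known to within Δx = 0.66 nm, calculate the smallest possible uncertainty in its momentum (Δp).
7.989 × 10^-26 kg·m/s

Using the Heisenberg uncertainty principle:
ΔxΔp ≥ ℏ/2

The minimum uncertainty in momentum is:
Δp_min = ℏ/(2Δx)
Δp_min = (1.055e-34 J·s) / (2 × 6.600e-10 m)
Δp_min = 7.989e-26 kg·m/s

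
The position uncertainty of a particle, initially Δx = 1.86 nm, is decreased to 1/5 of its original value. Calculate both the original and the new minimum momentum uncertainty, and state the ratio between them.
Original Δp_min = 2.835 × 10^-26 kg·m/s; new Δp'_min = 1.417 × 10^-25 kg·m/s; ratio Δp'_min/Δp_min = 5.

From the uncertainty principle ΔxΔp ≥ ℏ/2, the minimum momentum uncertainty is Δp_min = ℏ/(2Δx).

Original (Δx = 1.86 nm = 1.860e-09 m):
Δp_min = (1.055e-34 J·s)/(2 × 1.860e-09 m) = 2.835e-26 kg·m/s

When Δx → (1/5)Δx:
Δp'_min = ℏ/(2 × (1/5)Δx) = 5 × ℏ/(2Δx) = 5 × Δp_min
Δp'_min = 5 × 2.835e-26 kg·m/s = 1.417e-25 kg·m/s

Since Δp_min ∝ 1/Δx, when Δx is decreased to 1/5 of its original value, Δp_min increases to 5 times its original value.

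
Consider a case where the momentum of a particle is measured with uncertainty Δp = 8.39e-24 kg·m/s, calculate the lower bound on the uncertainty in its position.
6.285 pm

Using the Heisenberg uncertainty principle:
ΔxΔp ≥ ℏ/2

The minimum uncertainty in position is:
Δx_min = ℏ/(2Δp)
Δx_min = (1.055e-34 J·s) / (2 × 8.390e-24 kg·m/s)
Δx_min = 6.285e-12 m = 6.285 pm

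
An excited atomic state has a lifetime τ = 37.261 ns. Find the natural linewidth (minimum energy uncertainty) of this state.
8.832 neV

Using the energy-time uncertainty principle:
ΔEΔt ≥ ℏ/2

The lifetime τ represents the time uncertainty Δt.
The natural linewidth (minimum energy uncertainty) is:

ΔE = ℏ/(2τ)
ΔE = (1.055e-34 J·s) / (2 × 3.726e-08 s)
ΔE = 1.415e-27 J = 8.832 neV

This natural linewidth limits the precision of spectroscopic measurements.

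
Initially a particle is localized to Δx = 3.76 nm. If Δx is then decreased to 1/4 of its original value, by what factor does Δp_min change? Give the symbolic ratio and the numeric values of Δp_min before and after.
Original Δp_min = 1.402 × 10^-26 kg·m/s; new Δp'_min = 5.609 × 10^-26 kg·m/s; ratio Δp'_min/Δp_min = 4.

From the uncertainty principle ΔxΔp ≥ ℏ/2, the minimum momentum uncertainty is Δp_min = ℏ/(2Δx).

Original (Δx = 3.76 nm = 3.760e-09 m):
Δp_min = (1.055e-34 J·s)/(2 × 3.760e-09 m) = 1.402e-26 kg·m/s

When Δx → (1/4)Δx:
Δp'_min = ℏ/(2 × (1/4)Δx) = 4 × ℏ/(2Δx) = 4 × Δp_min
Δp'_min = 4 × 1.402e-26 kg·m/s = 5.609e-26 kg·m/s

Since Δp_min ∝ 1/Δx, when Δx is decreased to 1/4 of its original value, Δp_min increases to 4 times its original value.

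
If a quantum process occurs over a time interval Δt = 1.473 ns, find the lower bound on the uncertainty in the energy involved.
223.426 neV

Using the energy-time uncertainty principle:
ΔEΔt ≥ ℏ/2

The minimum uncertainty in energy is:
ΔE_min = ℏ/(2Δt)
ΔE_min = (1.055e-34 J·s) / (2 × 1.473e-09 s)
ΔE_min = 3.580e-26 J = 223.426 neV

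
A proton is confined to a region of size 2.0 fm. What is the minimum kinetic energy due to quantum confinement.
1.297 MeV

Using the uncertainty principle:

1. Position uncertainty: Δx ≈ 2.000e-15 m
2. Minimum momentum uncertainty: Δp = ℏ/(2Δx) = 2.636e-20 kg·m/s
3. Minimum kinetic energy:
   KE = (Δp)²/(2m) = (2.636e-20)²/(2 × 1.673e-27 kg)
   KE = 2.078e-13 J = 1.297 MeV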